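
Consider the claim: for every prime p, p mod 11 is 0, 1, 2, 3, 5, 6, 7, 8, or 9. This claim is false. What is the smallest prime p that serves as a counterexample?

p = 37

We need the least prime p for which the claim fails.
The first 11 eligible values, up to p = 31, all satisfy the conclusion.
p = 37: 37 mod 11 = 4 — not in {0, 1, 2, 3, 5, 6, 7, 8, 9}.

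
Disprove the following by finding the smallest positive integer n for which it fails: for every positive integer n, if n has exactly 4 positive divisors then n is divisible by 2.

Check each positive integer n in order until n has exactly 4 positive divisors but n is not divisible by 2.
The first 4 eligible values, up to n = 14, all satisfy the conclusion.
n = 15: τ(15) = 4; 15 mod 2 = 1.
So n = 15 is the smallest counterexample.

n = 15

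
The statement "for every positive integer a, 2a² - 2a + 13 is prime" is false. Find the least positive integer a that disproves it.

a = 3

A counterexample is any positive integer a such that 2a² - 2a + 13 is not prime; we check each in order.
For a = 1, 2 the conclusion holds.
a = 3: 2a² - 2a + 13 = 25 = 5 × 5, composite.
So a = 3 is the smallest counterexample.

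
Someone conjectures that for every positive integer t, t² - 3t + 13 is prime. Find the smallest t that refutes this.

t = 12

We need the least positive integer t for which t² - 3t + 13 is not prime.
For t = 1, 2, 3, 4, …, 9, 10, 11 the conclusion holds.
t = 12: t² - 3t + 13 = 121 = 11 × 11, composite.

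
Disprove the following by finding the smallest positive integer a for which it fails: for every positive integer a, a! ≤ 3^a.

Check each positive integer a in order until a! > 3^a.
a = 1: a! = 1 and 3^a = 3, so 1 ≤ 3.
a = 2: a! = 2 and 3^a = 9, so 2 ≤ 9.
a = 3: a! = 6 and 3^a = 27, so 6 ≤ 27.
a = 4: a! = 24 and 3^a = 81, so 24 ≤ 81.
a = 5: a! = 120 and 3^a = 243, so 120 ≤ 243.
a = 6: a! = 720 and 3^a = 729, so 720 ≤ 729.
a = 7: a! = 5040 and 3^a = 2187, so 5040 > 2187.

a = 7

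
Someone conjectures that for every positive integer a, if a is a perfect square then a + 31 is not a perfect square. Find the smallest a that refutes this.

Check each positive integer a in order until a is a perfect square but a + 31 is a perfect square.
The first 14 eligible values, up to a = 196, all satisfy the conclusion.
a = 225: 225 = 15² and 225 + 31 = 256 = 16².
So a = 225 is the smallest counterexample.

a = 225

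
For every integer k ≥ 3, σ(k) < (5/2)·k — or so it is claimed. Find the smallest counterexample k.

A counterexample is any integer k ≥ 3 such that the claim fails; we check each in order.
For k = 3, 4, 5, 6, …, 21, 22, 23 the conclusion holds.
k = 24: σ(24) = 60; 60 ≥ 60.

k = 24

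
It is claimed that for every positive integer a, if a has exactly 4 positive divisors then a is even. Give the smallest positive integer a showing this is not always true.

a = 15

We need the least positive integer a for which a has exactly 4 positive divisors but a is odd.
The first 4 eligible values, up to a = 14, all satisfy the conclusion.
a = 15: divisors of 15: 1, 3, 5, 15; 15 is odd.
So a = 15 is the smallest counterexample.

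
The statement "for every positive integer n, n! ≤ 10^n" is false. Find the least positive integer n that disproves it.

Check each positive integer n in order until n! > 10^n.
The first 24 eligible values, up to n = 24, all satisfy the conclusion.
n = 25: n! = 15511210043330985984000000 and 10^n = 10000000000000000000000000, so 15511210043330985984000000 > 10000000000000000000000000.

n = 25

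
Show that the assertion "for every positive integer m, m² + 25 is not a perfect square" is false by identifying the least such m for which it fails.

m = 12

Check each positive integer m in order until m² + 25 is a perfect square.
For m = 1, 2, 3, 4, …, 9, 10, 11 the conclusion holds.
m = 12: 12² + 25 = 169 = 13², a perfect square.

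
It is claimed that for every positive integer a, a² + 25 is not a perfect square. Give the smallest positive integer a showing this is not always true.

We need the least positive integer a for which a² + 25 is a perfect square.
The first 11 eligible values, up to a = 11, all satisfy the conclusion.
a = 12: 12² + 25 = 169 = 13², a perfect square.
So a = 12 is the smallest counterexample.

a = 12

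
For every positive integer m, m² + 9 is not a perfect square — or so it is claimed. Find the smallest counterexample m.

m = 4

A counterexample is any positive integer m such that m² + 9 is a perfect square; we check each in order.
m = 1: 1² + 9 = 10, not a perfect square.
m = 2: 2² + 9 = 13, not a perfect square.
m = 3: 3² + 9 = 18, not a perfect square.
m = 4: 4² + 9 = 25 = 5², a perfect square.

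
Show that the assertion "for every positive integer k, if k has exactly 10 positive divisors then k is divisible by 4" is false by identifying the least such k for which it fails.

k = 162

Check each positive integer k in order until k has exactly 10 positive divisors but k is not divisible by 4.
For k = 48, 80, 112 the conclusion holds.
k = 162: τ(162) = 10; 162 mod 4 = 2.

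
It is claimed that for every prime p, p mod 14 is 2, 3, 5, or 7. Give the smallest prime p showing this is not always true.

p = 11

A counterexample is any prime p such that the claim fails; we check each in order.
For p = 2, 3, 5, 7 the conclusion holds.
p = 11: 11 mod 14 = 11 — not in {2, 3, 5, 7}.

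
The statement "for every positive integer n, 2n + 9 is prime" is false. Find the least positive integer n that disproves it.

n = 3

For n = 1, 2 the conclusion holds.
n = 3: 2n + 9 = 15 = 3 × 5, composite.
Hence n = 3 is a counterexample.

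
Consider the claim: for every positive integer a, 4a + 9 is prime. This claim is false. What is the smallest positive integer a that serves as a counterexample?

a = 3

Check each positive integer a in order until 4a + 9 is not prime.
For a = 1, 2 the conclusion holds.
a = 3: 4a + 9 = 21 = 3 × 7, composite.
Thus a = 3 disproves the claim, and no smaller a works.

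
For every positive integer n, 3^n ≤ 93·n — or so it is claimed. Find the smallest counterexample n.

Check each positive integer n in order until 3^n > 93·n.
The first 5 eligible values, up to n = 5, all satisfy the conclusion.
n = 6: 3^n = 729 and 93·n = 558, so 729 > 558.

n = 6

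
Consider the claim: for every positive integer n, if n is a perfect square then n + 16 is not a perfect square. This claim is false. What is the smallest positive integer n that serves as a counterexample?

Check each positive integer n in order until n is a perfect square but n + 16 is a perfect square.
n = 1: 1 + 16 = 17, not a perfect square.
n = 4: 4 + 16 = 20, not a perfect square.
n = 9: 9 = 3² and 9 + 16 = 25 = 5².
Thus n = 9 disproves the claim, and no smaller n works.

n = 9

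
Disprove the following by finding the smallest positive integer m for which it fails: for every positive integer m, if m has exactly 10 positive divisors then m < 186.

m = 208

A counterexample is any positive integer m such that m has exactly 10 positive divisors but the claim fails; we check each in order.
m = 48: τ(48) = 10; 48 < 186.
m = 80: τ(80) = 10; 80 < 186.
m = 112: τ(112) = 10; 112 < 186.
m = 162: τ(162) = 10; 162 < 186.
m = 176: τ(176) = 10; 176 < 186.
m = 208: τ(208) = 10; 208 ≥ 186.
So m = 208 is the smallest counterexample.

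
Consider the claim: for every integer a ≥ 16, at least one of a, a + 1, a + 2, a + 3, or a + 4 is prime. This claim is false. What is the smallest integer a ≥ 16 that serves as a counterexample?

a = 24

We need the least integer a ≥ 16 for which a, a + 1, a + 2, a + 3, a + 4 are all composite.
a = 16: 17 is prime.
a = 17: 17 is prime.
a = 18: 19 is prime.
a = 19: 19 is prime.
a = 20: 23 is prime.
a = 21: 23 is prime.
a = 22: 23 is prime.
a = 23: 23 is prime.
a = 24: 24 = 2 × 12; 25 = 5 × 5; 26 = 2 × 13; 27 = 3 × 9; 28 = 2 × 14 — all composite.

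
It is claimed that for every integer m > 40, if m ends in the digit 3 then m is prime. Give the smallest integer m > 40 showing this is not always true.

m = 63

For m = 43, 53 the conclusion holds.
m = 63: 63 ends in 3; 63 = 3 × 21, composite.
So m = 63 is the smallest counterexample.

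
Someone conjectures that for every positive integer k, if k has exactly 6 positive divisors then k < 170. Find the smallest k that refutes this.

k = 171

Check each positive integer k in order until k has exactly 6 positive divisors but the claim fails.
The first 23 eligible values, up to k = 164, all satisfy the conclusion.
k = 171: τ(171) = 6; 171 ≥ 170.
So k = 171 is the smallest counterexample.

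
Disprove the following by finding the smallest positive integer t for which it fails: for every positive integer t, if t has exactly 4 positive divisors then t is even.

The first 4 eligible values, up to t = 14, all satisfy the conclusion.
t = 15: divisors of 15: 1, 3, 5, 15; 15 is odd.
Thus t = 15 disproves the claim, and no smaller t works.

t = 15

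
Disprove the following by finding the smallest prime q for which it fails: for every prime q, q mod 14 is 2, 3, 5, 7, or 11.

A counterexample is any prime q such that the claim fails; we check each in order.
For q = 2, 3, 5, 7, 11 the conclusion holds.
q = 13: 13 mod 14 = 13 — not in {2, 3, 5, 7, 11}.
So q = 13 is the smallest counterexample.

q = 13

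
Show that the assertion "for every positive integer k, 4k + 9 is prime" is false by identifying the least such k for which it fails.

A counterexample is any positive integer k such that 4k + 9 is not prime; we check each in order.
k = 1: 4k + 9 = 13, prime.
k = 2: 4k + 9 = 17, prime.
k = 3: 4k + 9 = 21 = 3 × 7, composite.
Thus k = 3 disproves the claim, and no smaller k works.

k = 3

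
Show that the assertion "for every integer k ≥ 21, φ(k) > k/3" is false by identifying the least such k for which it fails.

k = 24

We need the least integer k ≥ 21 for which the claim fails.
For k = 21, 22, 23 the conclusion holds.
k = 24: φ(24) = 8 and 24/3 = 8, so φ(24) ≤ 24/3.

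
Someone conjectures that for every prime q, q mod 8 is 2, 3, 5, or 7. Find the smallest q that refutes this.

Check each prime q in order until the claim fails.
The first 6 eligible values, up to q = 13, all satisfy the conclusion.
q = 17: 17 mod 8 = 1 — not in {2, 3, 5, 7}.
So q = 17 is the smallest counterexample.

q = 17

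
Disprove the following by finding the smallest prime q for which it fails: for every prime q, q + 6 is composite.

We need the least prime q for which q + 6 is prime.
For q = 2, 3 the conclusion holds.
q = 5: q + 6 = 11, prime — not composite.
Thus q = 5 disproves the claim, and no smaller q works.

q = 5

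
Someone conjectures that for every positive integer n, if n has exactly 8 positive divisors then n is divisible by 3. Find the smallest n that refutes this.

n = 24: τ(24) = 8; 24 mod 3 = 0.
n = 30: τ(30) = 8; 30 mod 3 = 0.
n = 40: τ(40) = 8; 40 mod 3 = 1.
Hence n = 40 is a counterexample.

n = 40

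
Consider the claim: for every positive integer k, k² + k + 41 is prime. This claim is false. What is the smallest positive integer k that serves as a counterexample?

We need the least positive integer k for which k² + k + 41 is not prime.
The first 39 eligible values, up to k = 39, all satisfy the conclusion.
k = 40: k² + k + 41 = 1681 = 41 × 41, composite.

k = 40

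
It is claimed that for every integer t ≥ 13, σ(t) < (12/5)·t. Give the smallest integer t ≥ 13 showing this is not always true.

t = 24

A counterexample is any integer t ≥ 13 such that the claim fails; we check each in order.
For t = 13, 14, 15, 16, …, 21, 22, 23 the conclusion holds.
t = 24: σ(24) = 60; 60 ≥ 288/5.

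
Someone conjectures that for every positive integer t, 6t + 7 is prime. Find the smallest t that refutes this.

t = 3

We need the least positive integer t for which 6t + 7 is not prime.
t = 1: 6t + 7 = 13, prime.
t = 2: 6t + 7 = 19, prime.
t = 3: 6t + 7 = 25 = 5 × 5, composite.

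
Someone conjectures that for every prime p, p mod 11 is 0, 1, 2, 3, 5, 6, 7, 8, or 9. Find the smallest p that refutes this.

A counterexample is any prime p such that the claim fails; we check each in order.
The first 11 eligible values, up to p = 31, all satisfy the conclusion.
p = 37: 37 mod 11 = 4 — not in {0, 1, 2, 3, 5, 6, 7, 8, 9}.
So p = 37 is the smallest counterexample.

p = 37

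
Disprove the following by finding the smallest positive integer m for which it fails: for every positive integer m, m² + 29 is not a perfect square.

m = 14

We need the least positive integer m for which m² + 29 is a perfect square.
The first 13 eligible values, up to m = 13, all satisfy the conclusion.
m = 14: 14² + 29 = 225 = 15², a perfect square.
So m = 14 is the smallest counterexample.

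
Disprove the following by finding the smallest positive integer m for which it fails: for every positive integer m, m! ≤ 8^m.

m = 20

We need the least positive integer m for which m! > 8^m.
For m = 1, 2, 3, 4, …, 17, 18, 19 the conclusion holds.
m = 20: m! = 2432902008176640000 and 8^m = 1152921504606846976, so 2432902008176640000 > 1152921504606846976.
Hence m = 20 is a counterexample.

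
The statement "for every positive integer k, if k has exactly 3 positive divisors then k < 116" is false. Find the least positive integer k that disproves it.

k = 121

k = 4: τ(4) = 3; 4 < 116.
k = 9: τ(9) = 3; 9 < 116.
k = 25: τ(25) = 3; 25 < 116.
k = 49: τ(49) = 3; 49 < 116.
k = 121: τ(121) = 3; 121 ≥ 116.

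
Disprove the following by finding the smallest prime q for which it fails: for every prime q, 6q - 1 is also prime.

q = 11

q = 2: 6q - 1 = 11, prime.
q = 3: 6q - 1 = 17, prime.
q = 5: 6q - 1 = 29, prime.
q = 7: 6q - 1 = 41, prime.
q = 11: 6q - 1 = 65 = 5 × 13, not prime.
So q = 11 is the smallest counterexample.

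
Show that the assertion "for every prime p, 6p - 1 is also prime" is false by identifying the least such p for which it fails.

The first 4 eligible values, up to p = 7, all satisfy the conclusion.
p = 11: 6p - 1 = 65 = 5 × 13, not prime.

p = 11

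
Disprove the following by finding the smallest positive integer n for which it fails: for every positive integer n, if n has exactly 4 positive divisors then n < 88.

n = 91

The first 28 eligible values, up to n = 87, all satisfy the conclusion.
n = 91: τ(91) = 4; 91 ≥ 88.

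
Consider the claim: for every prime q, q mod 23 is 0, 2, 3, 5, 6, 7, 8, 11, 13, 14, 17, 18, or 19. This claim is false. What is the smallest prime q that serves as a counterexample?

q = 43

A counterexample is any prime q such that the claim fails; we check each in order.
The first 13 eligible values, up to q = 41, all satisfy the conclusion.
q = 43: 43 mod 23 = 20 — not in {0, 2, 3, 5, 6, 7, 8, 11, 13, 14, 17, 18, 19}.
So q = 43 is the smallest counterexample.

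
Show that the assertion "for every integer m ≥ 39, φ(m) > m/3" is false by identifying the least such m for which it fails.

m = 42

We need the least integer m ≥ 39 for which the claim fails.
For m = 39, 40, 41 the conclusion holds.
m = 42: φ(42) = 12 and 42/3 = 14, so φ(42) ≤ 42/3.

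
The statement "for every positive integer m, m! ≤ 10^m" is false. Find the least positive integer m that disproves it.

A counterexample is any positive integer m such that m! > 10^m; we check each in order.
For m = 1, 2, 3, 4, …, 22, 23, 24 the conclusion holds.
m = 25: m! = 15511210043330985984000000 and 10^m = 10000000000000000000000000, so 15511210043330985984000000 > 10000000000000000000000000.
Hence m = 25 is a counterexample.

m = 25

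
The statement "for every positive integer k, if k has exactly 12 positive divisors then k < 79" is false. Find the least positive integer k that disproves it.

A counterexample is any positive integer k such that k has exactly 12 positive divisors but the claim fails; we check each in order.
k = 60: τ(60) = 12; 60 < 79.
k = 72: τ(72) = 12; 72 < 79.
k = 84: τ(84) = 12; 84 ≥ 79.
Thus k = 84 disproves the claim, and no smaller k works.

k = 84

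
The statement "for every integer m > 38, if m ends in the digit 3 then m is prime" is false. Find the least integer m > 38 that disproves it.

m = 63

A counterexample is any integer m > 38 such that m ends in the digit 3 but m is not prime; we check each in order.
m = 43: 43 ends in 3 and is prime.
m = 53: 53 ends in 3 and is prime.
m = 63: 63 ends in 3; 63 = 3 × 21, composite.
So m = 63 is the smallest counterexample.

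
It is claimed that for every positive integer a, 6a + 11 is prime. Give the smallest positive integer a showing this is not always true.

Check each positive integer a in order until 6a + 11 is not prime.
a = 1: 6a + 11 = 17, prime.
a = 2: 6a + 11 = 23, prime.
a = 3: 6a + 11 = 29, prime.
a = 4: 6a + 11 = 35 = 5 × 7, composite.

a = 4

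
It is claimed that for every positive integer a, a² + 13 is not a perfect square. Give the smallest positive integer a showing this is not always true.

The first 5 eligible values, up to a = 5, all satisfy the conclusion.
a = 6: 6² + 13 = 49 = 7², a perfect square.
Thus a = 6 disproves the claim, and no smaller a works.

a = 6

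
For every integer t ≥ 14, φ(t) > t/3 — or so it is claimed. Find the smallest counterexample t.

Check each integer t ≥ 14 in order until the claim fails.
The first 4 eligible values, up to t = 17, all satisfy the conclusion.
t = 18: φ(18) = 6 and 18/3 = 6, so φ(18) ≤ 18/3.
Thus t = 18 disproves the claim, and no smaller t works.

t = 18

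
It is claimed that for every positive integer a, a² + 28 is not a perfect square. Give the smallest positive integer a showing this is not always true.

We need the least positive integer a for which a² + 28 is a perfect square.
a = 1: 1² + 28 = 29, not a perfect square.
a = 2: 2² + 28 = 32, not a perfect square.
a = 3: 3² + 28 = 37, not a perfect square.
a = 4: 4² + 28 = 44, not a perfect square.
a = 5: 5² + 28 = 53, not a perfect square.
a = 6: 6² + 28 = 64 = 8², a perfect square.

a = 6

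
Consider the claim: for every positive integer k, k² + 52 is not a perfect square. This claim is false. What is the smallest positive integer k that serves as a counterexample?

A counterexample is any positive integer k such that k² + 52 is a perfect square; we check each in order.
For k = 1, 2, 3, 4, …, 9, 10, 11 the conclusion holds.
k = 12: 12² + 52 = 196 = 14², a perfect square.
Hence k = 12 is a counterexample.

k = 12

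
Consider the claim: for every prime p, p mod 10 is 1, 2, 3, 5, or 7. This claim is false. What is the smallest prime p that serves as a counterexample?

We need the least prime p for which the claim fails.
p = 2: 2 mod 10 = 2.
p = 3: 3 mod 10 = 3.
p = 5: 5 mod 10 = 5.
p = 7: 7 mod 10 = 7.
p = 11: 11 mod 10 = 1.
p = 13: 13 mod 10 = 3.
p = 17: 17 mod 10 = 7.
p = 19: 19 mod 10 = 9 — not in {1, 2, 3, 5, 7}.
Hence p = 19 is a counterexample.

p = 19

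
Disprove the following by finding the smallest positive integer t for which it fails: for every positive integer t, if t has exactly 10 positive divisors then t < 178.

t = 208

Check each positive integer t in order until t has exactly 10 positive divisors but the claim fails.
t = 48: τ(48) = 10; 48 < 178.
t = 80: τ(80) = 10; 80 < 178.
t = 112: τ(112) = 10; 112 < 178.
t = 162: τ(162) = 10; 162 < 178.
t = 176: τ(176) = 10; 176 < 178.
t = 208: τ(208) = 10; 208 ≥ 178.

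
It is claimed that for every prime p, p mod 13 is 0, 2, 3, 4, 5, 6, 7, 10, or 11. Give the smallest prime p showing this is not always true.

p = 47

For p = 2, 3, 5, 7, …, 37, 41, 43 the conclusion holds.
p = 47: 47 mod 13 = 8 — not in {0, 2, 3, 4, 5, 6, 7, 10, 11}.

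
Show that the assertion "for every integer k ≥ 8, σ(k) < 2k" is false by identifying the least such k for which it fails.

k = 12

A counterexample is any integer k ≥ 8 such that the claim fails; we check each in order.
For k = 8, 9, 10, 11 the conclusion holds.
k = 12: σ(12) = 28; 28 ≥ 24.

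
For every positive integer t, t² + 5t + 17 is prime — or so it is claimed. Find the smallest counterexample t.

t = 8

Check each positive integer t in order until t² + 5t + 17 is not prime.
For t = 1, 2, 3, 4, 5, 6, 7 the conclusion holds.
t = 8: t² + 5t + 17 = 121 = 11 × 11, composite.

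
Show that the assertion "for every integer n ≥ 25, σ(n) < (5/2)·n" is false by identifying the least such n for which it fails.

A counterexample is any integer n ≥ 25 such that the claim fails; we check each in order.
For n = 25, 26, 27, 28, …, 33, 34, 35 the conclusion holds.
n = 36: σ(36) = 91; 91 ≥ 90.
So n = 36 is the smallest counterexample.

n = 36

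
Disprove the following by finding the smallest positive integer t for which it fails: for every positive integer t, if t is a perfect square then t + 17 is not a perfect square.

t = 1: 1 + 17 = 18, not a perfect square.
t = 4: 4 + 17 = 21, not a perfect square.
t = 9: 9 + 17 = 26, not a perfect square.
t = 16: 16 + 17 = 33, not a perfect square.
t = 25: 25 + 17 = 42, not a perfect square.
t = 36: 36 + 17 = 53, not a perfect square.
t = 49: 49 + 17 = 66, not a perfect square.
t = 64: 64 = 8² and 64 + 17 = 81 = 9².
Thus t = 64 disproves the claim, and no smaller t works.

t = 64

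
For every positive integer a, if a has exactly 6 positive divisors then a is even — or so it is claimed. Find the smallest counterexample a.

a = 45

We need the least positive integer a for which a has exactly 6 positive divisors but a is odd.
For a = 12, 18, 20, 28, 32, 44 the conclusion holds.
a = 45: divisors of 45: 1, 3, 5, 9, 15, 45; 45 is odd.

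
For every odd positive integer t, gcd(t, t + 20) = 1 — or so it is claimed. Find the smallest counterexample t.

t = 5

A counterexample is any odd positive integer t such that gcd(t, t + 20) > 1; we check each in order.
t = 1: gcd(1, 21) = 1.
t = 3: gcd(3, 23) = 1.
t = 5: gcd(5, 25) = 5.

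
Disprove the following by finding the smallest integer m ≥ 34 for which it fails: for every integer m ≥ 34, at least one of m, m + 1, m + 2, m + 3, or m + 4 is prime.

m = 48

A counterexample is any integer m ≥ 34 such that m, m + 1, m + 2, m + 3, m + 4 are all composite; we check each in order.
The first 14 eligible values, up to m = 47, all satisfy the conclusion.
m = 48: 48 = 2 × 24; 49 = 7 × 7; 50 = 2 × 25; 51 = 3 × 17; 52 = 2 × 26 — all composite.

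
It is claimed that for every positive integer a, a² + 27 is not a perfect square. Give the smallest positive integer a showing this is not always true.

We need the least positive integer a for which a² + 27 is a perfect square.
a = 1: 1² + 27 = 28, not a perfect square.
a = 2: 2² + 27 = 31, not a perfect square.
a = 3: 3² + 27 = 36 = 6², a perfect square.

a = 3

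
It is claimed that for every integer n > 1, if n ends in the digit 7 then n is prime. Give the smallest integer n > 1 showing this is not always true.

Check each integer n > 1 in order until n ends in the digit 7 but n is not prime.
For n = 7, 17 the conclusion holds.
n = 27: 27 ends in 7; 27 = 3 × 9, composite.

n = 27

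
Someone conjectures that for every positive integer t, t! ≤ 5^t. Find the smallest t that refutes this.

t = 12

Check each positive integer t in order until t! > 5^t.
For t = 1, 2, 3, 4, …, 9, 10, 11 the conclusion holds.
t = 12: t! = 479001600 and 5^t = 244140625, so 479001600 > 244140625.
So t = 12 is the smallest counterexample.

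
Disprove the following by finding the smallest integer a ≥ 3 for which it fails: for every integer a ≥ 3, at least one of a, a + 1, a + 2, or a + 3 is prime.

a = 24

The first 21 eligible values, up to a = 23, all satisfy the conclusion.
a = 24: 24 = 2 × 12; 25 = 5 × 5; 26 = 2 × 13; 27 = 3 × 9 — all composite.
Hence a = 24 is a counterexample.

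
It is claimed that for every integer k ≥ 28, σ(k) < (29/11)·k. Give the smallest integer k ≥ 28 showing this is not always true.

We need the least integer k ≥ 28 for which the claim fails.
The first 32 eligible values, up to k = 59, all satisfy the conclusion.
k = 60: σ(60) = 168; 168 ≥ 1740/11.

k = 60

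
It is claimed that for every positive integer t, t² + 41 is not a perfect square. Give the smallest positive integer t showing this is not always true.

t = 20

The first 19 eligible values, up to t = 19, all satisfy the conclusion.
t = 20: 20² + 41 = 441 = 21², a perfect square.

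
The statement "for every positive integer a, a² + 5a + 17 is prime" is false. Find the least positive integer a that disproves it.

a = 8

We need the least positive integer a for which a² + 5a + 17 is not prime.
a = 1: a² + 5a + 17 = 23, prime.
a = 2: a² + 5a + 17 = 31, prime.
a = 3: a² + 5a + 17 = 41, prime.
a = 4: a² + 5a + 17 = 53, prime.
a = 5: a² + 5a + 17 = 67, prime.
a = 6: a² + 5a + 17 = 83, prime.
a = 7: a² + 5a + 17 = 101, prime.
a = 8: a² + 5a + 17 = 121 = 11 × 11, composite.
Thus a = 8 disproves the claim, and no smaller a works.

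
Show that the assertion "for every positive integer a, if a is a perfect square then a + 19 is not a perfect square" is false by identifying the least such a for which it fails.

A counterexample is any positive integer a such that a is a perfect square but a + 19 is a perfect square; we check each in order.
For a = 1, 4, 9, 16, 25, 36, 49, 64 the conclusion holds.
a = 81: 81 = 9² and 81 + 19 = 100 = 10².

a = 81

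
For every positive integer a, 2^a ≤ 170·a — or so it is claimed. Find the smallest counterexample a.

We need the least positive integer a for which 2^a > 170·a.
For a = 1, 2, 3, 4, 5, 6, 7, 8, 9, 10 the conclusion holds.
a = 11: 2^a = 2048 and 170·a = 1870, so 2048 > 1870.
Hence a = 11 is a counterexample.

a = 11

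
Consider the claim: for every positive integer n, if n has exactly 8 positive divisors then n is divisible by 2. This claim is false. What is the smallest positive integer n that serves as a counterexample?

n = 105

For n = 24, 30, 40, 42, …, 88, 102, 104 the conclusion holds.
n = 105: τ(105) = 8; 105 mod 2 = 1.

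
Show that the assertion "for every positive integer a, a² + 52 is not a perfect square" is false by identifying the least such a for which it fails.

For a = 1, 2, 3, 4, …, 9, 10, 11 the conclusion holds.
a = 12: 12² + 52 = 196 = 14², a perfect square.
So a = 12 is the smallest counterexample.

a = 12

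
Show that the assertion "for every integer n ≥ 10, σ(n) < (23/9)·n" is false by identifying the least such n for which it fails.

For n = 10, 11, 12, 13, …, 45, 46, 47 the conclusion holds.
n = 48: σ(48) = 124; 124 ≥ 368/3.
Thus n = 48 disproves the claim, and no smaller n works.

n = 48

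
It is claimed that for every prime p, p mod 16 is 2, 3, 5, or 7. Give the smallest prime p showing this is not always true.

p = 11

A counterexample is any prime p such that the claim fails; we check each in order.
For p = 2, 3, 5, 7 the conclusion holds.
p = 11: 11 mod 16 = 11 — not in {2, 3, 5, 7}.
Hence p = 11 is a counterexample.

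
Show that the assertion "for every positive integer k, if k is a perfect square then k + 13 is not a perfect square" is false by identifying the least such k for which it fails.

k = 36

k = 1: 1 + 13 = 14, not a perfect square.
k = 4: 4 + 13 = 17, not a perfect square.
k = 9: 9 + 13 = 22, not a perfect square.
k = 16: 16 + 13 = 29, not a perfect square.
k = 25: 25 + 13 = 38, not a perfect square.
k = 36: 36 = 6² and 36 + 13 = 49 = 7².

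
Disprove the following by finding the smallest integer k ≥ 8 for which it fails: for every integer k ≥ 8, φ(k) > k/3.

k = 12

A counterexample is any integer k ≥ 8 such that the claim fails; we check each in order.
k = 8: φ(8) = 4 and 8/3 = 8/3, so φ(8) > 8/3.
k = 9: φ(9) = 6 and 9/3 = 3, so φ(9) > 9/3.
k = 10: φ(10) = 4 and 10/3 = 10/3, so φ(10) > 10/3.
k = 11: φ(11) = 10 and 11/3 = 11/3, so φ(11) > 11/3.
k = 12: φ(12) = 4 and 12/3 = 4, so φ(12) ≤ 12/3.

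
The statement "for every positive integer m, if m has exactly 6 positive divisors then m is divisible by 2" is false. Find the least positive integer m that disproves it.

We need the least positive integer m for which m has exactly 6 positive divisors but m is not divisible by 2.
The first 6 eligible values, up to m = 44, all satisfy the conclusion.
m = 45: τ(45) = 6; 45 mod 2 = 1.

m = 45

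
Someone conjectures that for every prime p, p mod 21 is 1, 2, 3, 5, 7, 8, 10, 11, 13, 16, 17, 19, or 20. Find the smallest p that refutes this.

p = 67

The first 18 eligible values, up to p = 61, all satisfy the conclusion.
p = 67: 67 mod 21 = 4 — not in {1, 2, 3, 5, 7, 8, 10, 11, 13, 16, 17, 19, 20}.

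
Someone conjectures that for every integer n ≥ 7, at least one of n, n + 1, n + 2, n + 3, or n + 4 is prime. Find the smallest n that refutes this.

The first 17 eligible values, up to n = 23, all satisfy the conclusion.
n = 24: 24 = 2 × 12; 25 = 5 × 5; 26 = 2 × 13; 27 = 3 × 9; 28 = 2 × 14 — all composite.
So n = 24 is the smallest counterexample.

n = 24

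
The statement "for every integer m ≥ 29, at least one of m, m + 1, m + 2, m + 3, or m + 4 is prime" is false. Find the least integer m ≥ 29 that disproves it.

m = 32

A counterexample is any integer m ≥ 29 such that m, m + 1, m + 2, m + 3, m + 4 are all composite; we check each in order.
m = 29: 29 is prime.
m = 30: 31 is prime.
m = 31: 31 is prime.
m = 32: 32 = 2 × 16; 33 = 3 × 11; 34 = 2 × 17; 35 = 5 × 7; 36 = 2 × 18 — all composite.
Thus m = 32 disproves the claim, and no smaller m works.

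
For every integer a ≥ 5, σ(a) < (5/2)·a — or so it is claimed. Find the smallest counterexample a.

a = 24

A counterexample is any integer a ≥ 5 such that the claim fails; we check each in order.
The first 19 eligible values, up to a = 23, all satisfy the conclusion.
a = 24: σ(24) = 60; 60 ≥ 60.
So a = 24 is the smallest counterexample.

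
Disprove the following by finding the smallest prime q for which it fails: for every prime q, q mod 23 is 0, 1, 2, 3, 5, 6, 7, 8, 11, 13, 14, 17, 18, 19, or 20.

q = 61

We need the least prime q for which the claim fails.
For q = 2, 3, 5, 7, …, 47, 53, 59 the conclusion holds.
q = 61: 61 mod 23 = 15 — not in {0, 1, 2, 3, 5, 6, 7, 8, 11, 13, 14, 17, 18, 19, 20}.
So q = 61 is the smallest counterexample.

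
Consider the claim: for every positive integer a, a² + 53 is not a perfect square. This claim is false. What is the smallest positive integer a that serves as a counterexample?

We need the least positive integer a for which a² + 53 is a perfect square.
For a = 1, 2, 3, 4, …, 23, 24, 25 the conclusion holds.
a = 26: 26² + 53 = 729 = 27², a perfect square.
So a = 26 is the smallest counterexample.

a = 26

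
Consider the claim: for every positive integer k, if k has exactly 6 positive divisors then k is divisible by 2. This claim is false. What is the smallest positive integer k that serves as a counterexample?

Check each positive integer k in order until k has exactly 6 positive divisors but k is not divisible by 2.
k = 12: τ(12) = 6; 12 mod 2 = 0.
k = 18: τ(18) = 6; 18 mod 2 = 0.
k = 20: τ(20) = 6; 20 mod 2 = 0.
k = 28: τ(28) = 6; 28 mod 2 = 0.
k = 32: τ(32) = 6; 32 mod 2 = 0.
k = 44: τ(44) = 6; 44 mod 2 = 0.
k = 45: τ(45) = 6; 45 mod 2 = 1.
Hence k = 45 is a counterexample.

k = 45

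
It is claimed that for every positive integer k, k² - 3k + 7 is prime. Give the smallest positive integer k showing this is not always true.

A counterexample is any positive integer k such that k² - 3k + 7 is not prime; we check each in order.
For k = 1, 2, 3, 4, 5 the conclusion holds.
k = 6: k² - 3k + 7 = 25 = 5 × 5, composite.
Thus k = 6 disproves the claim, and no smaller k works.

k = 6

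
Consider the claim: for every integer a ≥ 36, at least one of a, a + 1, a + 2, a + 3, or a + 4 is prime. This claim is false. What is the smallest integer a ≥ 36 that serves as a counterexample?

a = 48

Check each integer a ≥ 36 in order until a, a + 1, a + 2, a + 3, a + 4 are all composite.
The first 12 eligible values, up to a = 47, all satisfy the conclusion.
a = 48: 48 = 2 × 24; 49 = 7 × 7; 50 = 2 × 25; 51 = 3 × 17; 52 = 2 × 26 — all composite.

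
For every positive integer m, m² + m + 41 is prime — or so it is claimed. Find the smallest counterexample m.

m = 40

A counterexample is any positive integer m such that m² + m + 41 is not prime; we check each in order.
The first 39 eligible values, up to m = 39, all satisfy the conclusion.
m = 40: m² + m + 41 = 1681 = 41 × 41, composite.
So m = 40 is the smallest counterexample.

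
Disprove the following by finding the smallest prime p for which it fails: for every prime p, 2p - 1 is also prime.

p = 5

Check each prime p in order until 2p - 1 is not prime.
For p = 2, 3 the conclusion holds.
p = 5: 2p - 1 = 9 = 3 × 3, not prime.
Thus p = 5 disproves the claim, and no smaller p works.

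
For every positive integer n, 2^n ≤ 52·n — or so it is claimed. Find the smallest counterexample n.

n = 9

A counterexample is any positive integer n such that 2^n > 52·n; we check each in order.
n = 1: 2^n = 2 and 52·n = 52, so 2 ≤ 52.
n = 2: 2^n = 4 and 52·n = 104, so 4 ≤ 104.
n = 3: 2^n = 8 and 52·n = 156, so 8 ≤ 156.
n = 4: 2^n = 16 and 52·n = 208, so 16 ≤ 208.
n = 5: 2^n = 32 and 52·n = 260, so 32 ≤ 260.
n = 6: 2^n = 64 and 52·n = 312, so 64 ≤ 312.
n = 7: 2^n = 128 and 52·n = 364, so 128 ≤ 364.
n = 8: 2^n = 256 and 52·n = 416, so 256 ≤ 416.
n = 9: 2^n = 512 and 52·n = 468, so 512 > 468.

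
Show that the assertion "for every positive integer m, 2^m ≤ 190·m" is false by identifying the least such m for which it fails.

Check each positive integer m in order until 2^m > 190·m.
The first 11 eligible values, up to m = 11, all satisfy the conclusion.
m = 12: 2^m = 4096 and 190·m = 2280, so 4096 > 2280.

m = 12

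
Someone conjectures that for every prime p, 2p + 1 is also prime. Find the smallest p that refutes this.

A counterexample is any prime p such that 2p + 1 is not prime; we check each in order.
p = 2: 2p + 1 = 5, prime.
p = 3: 2p + 1 = 7, prime.
p = 5: 2p + 1 = 11, prime.
p = 7: 2p + 1 = 15 = 3 × 5, not prime.
So p = 7 is the smallest counterexample.

p = 7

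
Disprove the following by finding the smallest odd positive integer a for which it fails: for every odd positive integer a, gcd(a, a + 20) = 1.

a = 1: gcd(1, 21) = 1.
a = 3: gcd(3, 23) = 1.
a = 5: gcd(5, 25) = 5.

a = 5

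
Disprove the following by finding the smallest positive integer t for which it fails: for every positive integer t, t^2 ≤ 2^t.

t = 3

Check each positive integer t in order until t^2 > 2^t.
t = 1: t^2 = 1 and 2^t = 2, so 1 ≤ 2.
t = 2: t^2 = 4 and 2^t = 4, so 4 ≤ 4.
t = 3: t^2 = 9 and 2^t = 8, so 9 > 8.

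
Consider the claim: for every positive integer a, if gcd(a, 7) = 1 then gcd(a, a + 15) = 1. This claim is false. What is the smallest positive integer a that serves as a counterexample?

a = 3

For a = 1, 2 the conclusion holds.
a = 3: gcd(3, 18) = 3.
Thus a = 3 disproves the claim, and no smaller a works.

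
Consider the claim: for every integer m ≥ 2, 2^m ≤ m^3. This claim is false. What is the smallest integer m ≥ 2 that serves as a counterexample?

m = 10

Check each integer m ≥ 2 in order until 2^m > m^3.
The first 8 eligible values, up to m = 9, all satisfy the conclusion.
m = 10: 2^m = 1024 and m^3 = 1000, so 1024 > 1000.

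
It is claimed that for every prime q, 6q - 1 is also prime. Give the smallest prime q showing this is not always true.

q = 11

A counterexample is any prime q such that 6q - 1 is not prime; we check each in order.
For q = 2, 3, 5, 7 the conclusion holds.
q = 11: 6q - 1 = 65 = 5 × 13, not prime.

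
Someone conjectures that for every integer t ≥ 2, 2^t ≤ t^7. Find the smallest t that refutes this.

t = 37

The first 35 eligible values, up to t = 36, all satisfy the conclusion.
t = 37: 2^t = 137438953472 and t^7 = 94931877133, so 137438953472 > 94931877133.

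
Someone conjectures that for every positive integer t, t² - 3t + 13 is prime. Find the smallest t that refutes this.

The first 11 eligible values, up to t = 11, all satisfy the conclusion.
t = 12: t² - 3t + 13 = 121 = 11 × 11, composite.
Hence t = 12 is a counterexample.

t = 12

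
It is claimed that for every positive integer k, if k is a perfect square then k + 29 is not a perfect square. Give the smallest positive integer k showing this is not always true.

Check each positive integer k in order until k is a perfect square but k + 29 is a perfect square.
For k = 1, 4, 9, 16, …, 121, 144, 169 the conclusion holds.
k = 196: 196 = 14² and 196 + 29 = 225 = 15².
So k = 196 is the smallest counterexample.

k = 196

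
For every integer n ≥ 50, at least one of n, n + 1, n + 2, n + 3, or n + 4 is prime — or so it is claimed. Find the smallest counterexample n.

For n = 50, 51, 52, 53 the conclusion holds.
n = 54: 54 = 2 × 27; 55 = 5 × 11; 56 = 2 × 28; 57 = 3 × 19; 58 = 2 × 29 — all composite.
Hence n = 54 is a counterexample.

n = 54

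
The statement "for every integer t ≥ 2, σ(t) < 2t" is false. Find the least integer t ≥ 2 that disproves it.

t = 6

t = 2: σ(2) = 3; 3 < 4.
t = 3: σ(3) = 4; 4 < 6.
t = 4: σ(4) = 7; 7 < 8.
t = 5: σ(5) = 6; 6 < 10.
t = 6: σ(6) = 12; 12 ≥ 12.
Thus t = 6 disproves the claim, and no smaller t works.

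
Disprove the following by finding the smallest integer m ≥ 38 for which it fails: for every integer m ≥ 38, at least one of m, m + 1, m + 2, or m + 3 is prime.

Check each integer m ≥ 38 in order until m, m + 1, m + 2, m + 3 are all composite.
For m = 38, 39, 40, 41, 42, 43, 44, 45, 46, 47 the conclusion holds.
m = 48: 48 = 2 × 24; 49 = 7 × 7; 50 = 2 × 25; 51 = 3 × 17 — all composite.

m = 48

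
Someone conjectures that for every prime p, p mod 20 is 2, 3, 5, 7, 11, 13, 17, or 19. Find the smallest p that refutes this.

A counterexample is any prime p such that the claim fails; we check each in order.
The first 9 eligible values, up to p = 23, all satisfy the conclusion.
p = 29: 29 mod 20 = 9 — not in {2, 3, 5, 7, 11, 13, 17, 19}.

p = 29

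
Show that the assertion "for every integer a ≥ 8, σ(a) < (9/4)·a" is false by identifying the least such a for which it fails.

We need the least integer a ≥ 8 for which the claim fails.
a = 8: σ(8) = 15; 15 < 18.
a = 9: σ(9) = 13; 13 < 81/4.
a = 10: σ(10) = 18; 18 < 45/2.
a = 11: σ(11) = 12; 12 < 99/4.
a = 12: σ(12) = 28; 28 ≥ 27.
So a = 12 is the smallest counterexample.

a = 12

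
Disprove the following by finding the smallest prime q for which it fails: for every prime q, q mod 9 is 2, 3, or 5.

Check each prime q in order until the claim fails.
q = 2: 2 mod 9 = 2.
q = 3: 3 mod 9 = 3.
q = 5: 5 mod 9 = 5.
q = 7: 7 mod 9 = 7 — not in {2, 3, 5}.
So q = 7 is the smallest counterexample.

q = 7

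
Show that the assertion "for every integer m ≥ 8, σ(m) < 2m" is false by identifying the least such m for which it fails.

We need the least integer m ≥ 8 for which the claim fails.
For m = 8, 9, 10, 11 the conclusion holds.
m = 12: σ(12) = 28; 28 ≥ 24.

m = 12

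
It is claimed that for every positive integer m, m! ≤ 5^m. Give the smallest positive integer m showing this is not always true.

m = 12

The first 11 eligible values, up to m = 11, all satisfy the conclusion.
m = 12: m! = 479001600 and 5^m = 244140625, so 479001600 > 244140625.
Hence m = 12 is a counterexample.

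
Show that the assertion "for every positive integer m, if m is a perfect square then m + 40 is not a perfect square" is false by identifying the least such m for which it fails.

A counterexample is any positive integer m such that m is a perfect square but m + 40 is a perfect square; we check each in order.
m = 1: 1 + 40 = 41, not a perfect square.
m = 4: 4 + 40 = 44, not a perfect square.
m = 9: 9 = 3² and 9 + 40 = 49 = 7².

m = 9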